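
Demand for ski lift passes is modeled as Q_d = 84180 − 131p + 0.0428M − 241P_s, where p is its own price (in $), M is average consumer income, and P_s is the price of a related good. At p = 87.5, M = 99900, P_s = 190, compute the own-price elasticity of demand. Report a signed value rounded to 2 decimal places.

At the given values, Q_d = 84180 − 131(87.5) + 0.0428(99900) − 241(190) = 31203.22.
∂Q_d/∂p = −131.
E = (-131) × (87.5/31203.22) = -0.3673…

-0.37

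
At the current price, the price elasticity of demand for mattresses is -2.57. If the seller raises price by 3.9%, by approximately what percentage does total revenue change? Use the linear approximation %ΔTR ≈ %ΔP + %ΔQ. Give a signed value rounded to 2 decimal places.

-6.12%

%ΔQ ≈ Ed × %ΔP = (-2.57) × (+3.9%) = -10.0230%
%ΔTR ≈ %ΔP + %ΔQ = (+3.9%) + (-10.0230%) = -6.1230%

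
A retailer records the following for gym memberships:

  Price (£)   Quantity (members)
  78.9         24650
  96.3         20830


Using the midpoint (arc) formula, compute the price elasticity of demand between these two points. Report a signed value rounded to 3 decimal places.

%ΔQ = (20830 − 24650) / [(24650 + 20830)/2] = -3820/22740 = -0.167985…
%ΔP = (96.3 − 78.9) / [(78.9 + 96.3)/2] = 17.4/87.6 = 0.198630…
Arc Ed = %ΔQ / %ΔP = (-3820/22740) / (17.4/87.6) = -0.84572…

-0.846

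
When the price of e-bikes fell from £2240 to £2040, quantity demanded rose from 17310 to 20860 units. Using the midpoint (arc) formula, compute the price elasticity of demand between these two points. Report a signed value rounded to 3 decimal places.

-1.990

%ΔQ = (20860 − 17310) / [(17310 + 20860)/2] = 3550/19085 = 0.186009…
%ΔP = (2040 − 2240) / [(2240 + 2040)/2] = -200/2140 = -0.093457…
Arc Ed = %ΔQ / %ΔP = (3550/19085) / (-200/2140) = -1.99030…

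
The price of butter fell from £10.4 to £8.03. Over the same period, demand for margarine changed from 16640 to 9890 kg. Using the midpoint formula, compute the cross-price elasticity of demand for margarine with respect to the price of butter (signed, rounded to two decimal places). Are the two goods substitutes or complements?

1.98; substitutes

%ΔQ_{margarine} = (9890 − 16640)/avg = -6750/13265 = -0.508857…
%ΔP_{butter} = (8.03 − 10.4)/avg = -2.37/9.215 = -0.257189…
E_cross = (-6750/13265) / (-2.37/9.215) = 1.9785…
E_cross > 0 ⇒ the goods are substitutes.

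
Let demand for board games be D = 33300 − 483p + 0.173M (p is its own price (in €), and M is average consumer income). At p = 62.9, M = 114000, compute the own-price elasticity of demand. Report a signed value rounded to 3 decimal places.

At the given values, D = 33300 − 483(62.9) + 0.173(114000) = 22641.3.
∂D/∂p = −483.
E = (-483) × (62.9/22641.3) = -1.34182…

-1.342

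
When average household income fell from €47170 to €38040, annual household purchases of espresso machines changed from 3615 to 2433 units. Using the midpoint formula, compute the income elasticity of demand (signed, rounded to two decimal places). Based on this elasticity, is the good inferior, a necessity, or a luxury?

%ΔQ = (2433 − 3615)/[( 3615 + 2433)/2] = -1182/3024 = -0.390873…
%ΔIncome = (38040 − 47170)/[( 47170 + 38040)/2] = -9130/42605 = -0.214294…
E_income = (-1182/3024) / (-9130/42605) = 1.8240…
E_income > 1 ⇒ normal good, luxury.

1.82; luxury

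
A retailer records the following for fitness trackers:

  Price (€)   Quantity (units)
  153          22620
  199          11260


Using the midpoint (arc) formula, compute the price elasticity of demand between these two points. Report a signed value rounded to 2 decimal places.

-2.57

%ΔQ = (11260 − 22620) / [(22620 + 11260)/2] = -11360/16940 = -0.670602…
%ΔP = (199 − 153) / [(153 + 199)/2] = 46/176 = 0.261363…
Arc Ed = %ΔQ / %ΔP = (-11360/16940) / (46/176) = -2.5657…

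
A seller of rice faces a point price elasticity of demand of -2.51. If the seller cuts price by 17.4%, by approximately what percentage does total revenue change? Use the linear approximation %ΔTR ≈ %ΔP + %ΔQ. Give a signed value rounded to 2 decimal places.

+26.27%

%ΔQ ≈ Ed × %ΔP = (-2.51) × (-17.4%) = +43.6740%
%ΔTR ≈ %ΔP + %ΔQ = (-17.4%) + (+43.6740%) = +26.2740%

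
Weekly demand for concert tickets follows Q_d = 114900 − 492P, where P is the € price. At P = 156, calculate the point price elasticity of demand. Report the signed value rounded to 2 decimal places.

dQ_d/dP = −492. At P = 156, Q_d = 114900 − 492(156) = 38148.
Ed = (dQ_d/dP)·(P/Q_d) = −492 × (156/38148) = -2.0119…

-2.01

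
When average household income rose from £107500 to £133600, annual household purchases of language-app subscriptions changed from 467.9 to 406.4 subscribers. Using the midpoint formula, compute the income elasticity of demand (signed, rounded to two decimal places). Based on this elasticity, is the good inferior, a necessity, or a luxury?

%ΔQ = (406.4 − 467.9)/[( 467.9 + 406.4)/2] = -61.5/437.15 = -0.140683…
%ΔIncome = (133600 − 107500)/[( 107500 + 133600)/2] = 26100/120550 = 0.216507…
E_income = (-61.5/437.15) / (26100/120550) = -0.6497…
E_income < 0 ⇒ inferior good.

-0.65; inferior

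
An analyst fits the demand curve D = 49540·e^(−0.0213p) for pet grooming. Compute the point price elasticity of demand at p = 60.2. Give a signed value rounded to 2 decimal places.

dD/dp = −0.0213·D = -292.723. At p = 60.2, D = 13742.9.
Ed = (dD/dp)·(p/D) = (-292.723) × (60.2/13742.9) = -1.2822…

-1.28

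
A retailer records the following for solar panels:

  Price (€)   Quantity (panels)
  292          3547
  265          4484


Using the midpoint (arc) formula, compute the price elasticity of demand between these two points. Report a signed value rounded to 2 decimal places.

-2.41

%ΔQ = (4484 − 3547) / [(3547 + 4484)/2] = 937/4015.5 = 0.233345…
%ΔP = (265 − 292) / [(292 + 265)/2] = -27/278.5 = -0.096947…
Arc Ed = %ΔQ / %ΔP = (937/4015.5) / (-27/278.5) = -2.4069…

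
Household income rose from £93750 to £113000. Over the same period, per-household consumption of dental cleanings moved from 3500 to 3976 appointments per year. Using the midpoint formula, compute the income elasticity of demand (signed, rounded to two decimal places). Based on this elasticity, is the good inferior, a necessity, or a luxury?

%ΔQ = (3976 − 3500)/[( 3500 + 3976)/2] = 476/3738 = 0.127340…
%ΔIncome = (113000 − 93750)/[( 93750 + 113000)/2] = 19250/103375 = 0.186215…
E_income = (476/3738) / (19250/103375) = 0.6838…
0 < E_income < 1 ⇒ normal good, necessity.

0.68; necessity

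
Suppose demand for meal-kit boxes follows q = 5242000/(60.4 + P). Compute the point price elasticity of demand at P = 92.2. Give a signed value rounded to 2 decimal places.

dq/dP = −5242000/(60.4 + P)² = -225.106. At P = 92.2, q = 34351.2.
Ed = (dq/dP)·(P/q) = (-225.106) × (92.2/34351.2) = -0.6041…

-0.60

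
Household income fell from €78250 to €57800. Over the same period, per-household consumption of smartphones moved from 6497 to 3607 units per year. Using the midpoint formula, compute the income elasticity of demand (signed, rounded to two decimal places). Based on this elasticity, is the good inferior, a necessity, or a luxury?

%ΔQ = (3607 − 6497)/[( 6497 + 3607)/2] = -2890/5052 = -0.572050…
%ΔIncome = (57800 − 78250)/[( 78250 + 57800)/2] = -20450/68025 = -0.300624…
E_income = (-2890/5052) / (-20450/68025) = 1.9028…
E_income > 1 ⇒ normal good, luxury.

1.90; luxury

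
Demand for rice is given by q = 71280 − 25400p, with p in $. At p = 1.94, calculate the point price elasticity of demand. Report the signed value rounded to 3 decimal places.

dq/dp = −25400. At p = 1.94, q = 71280 − 25400(1.94) = 22004.
Ed = (dq/dp)·(p/q) = −25400 × (1.94/22004) = -2.23941…

-2.239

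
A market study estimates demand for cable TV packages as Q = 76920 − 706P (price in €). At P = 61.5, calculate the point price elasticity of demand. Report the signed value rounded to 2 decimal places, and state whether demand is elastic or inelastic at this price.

-1.30; elastic

dQ/dP = −706. At P = 61.5, Q = 76920 − 706(61.5) = 33501.
Ed = (dQ/dP)·(P/Q) = −706 × (61.5/33501) = -1.2960…
|Ed| = 1.30 > 1, so demand is elastic.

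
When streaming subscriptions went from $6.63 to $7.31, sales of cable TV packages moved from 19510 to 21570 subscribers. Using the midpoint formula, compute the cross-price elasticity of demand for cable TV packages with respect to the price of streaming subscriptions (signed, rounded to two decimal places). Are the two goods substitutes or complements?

1.03; substitutes

%ΔQ_{cable TV packages} = (21570 − 19510)/avg = 2060/20540 = 0.100292…
%ΔP_{streaming subscriptions} = (7.31 − 6.63)/avg = 0.68/6.97 = 0.097560…
E_cross = (2060/20540) / (0.68/6.97) = 1.0279…
E_cross > 0 ⇒ the goods are substitutes.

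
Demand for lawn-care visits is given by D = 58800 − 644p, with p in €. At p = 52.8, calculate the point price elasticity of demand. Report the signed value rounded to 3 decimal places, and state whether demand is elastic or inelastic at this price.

-1.371; elastic

dD/dp = −644. At p = 52.8, D = 58800 − 644(52.8) = 24796.8.
Ed = (dD/dp)·(p/D) = −644 × (52.8/24796.8) = -1.37127…
|Ed| = 1.371 > 1, so demand is elastic.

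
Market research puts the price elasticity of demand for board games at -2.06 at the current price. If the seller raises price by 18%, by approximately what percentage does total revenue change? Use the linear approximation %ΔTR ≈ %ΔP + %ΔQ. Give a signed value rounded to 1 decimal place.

-19.1%

%ΔQ ≈ Ed × %ΔP = (-2.06) × (+18%) = -37.0800%
%ΔTR ≈ %ΔP + %ΔQ = (+18%) + (-37.0800%) = -19.0800%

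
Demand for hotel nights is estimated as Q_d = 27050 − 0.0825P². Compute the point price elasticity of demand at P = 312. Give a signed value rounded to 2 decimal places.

dQ_d/dP = −2·0.0825·P = -51.48. At P = 312, Q_d = 19019.12.
Ed = (dQ_d/dP)·(P/Q_d) = (-51.48) × (312/19019.12) = -0.8445…

-0.84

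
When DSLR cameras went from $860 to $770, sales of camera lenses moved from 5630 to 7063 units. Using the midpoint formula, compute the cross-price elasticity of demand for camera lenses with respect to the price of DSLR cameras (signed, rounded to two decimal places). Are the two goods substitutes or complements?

-2.04; complements

%ΔQ_{camera lenses} = (7063 − 5630)/avg = 1433/6346.5 = 0.225793…
%ΔP_{DSLR cameras} = (770 − 860)/avg = -90/815 = -0.110429…
E_cross = (1433/6346.5) / (-90/815) = -2.0446…
E_cross < 0 ⇒ the goods are complements.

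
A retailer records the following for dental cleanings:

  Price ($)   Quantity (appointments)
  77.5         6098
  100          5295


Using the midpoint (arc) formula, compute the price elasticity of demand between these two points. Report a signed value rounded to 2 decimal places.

%ΔQ = (5295 − 6098) / [(6098 + 5295)/2] = -803/5696.5 = -0.140963…
%ΔP = (100 − 77.5) / [(77.5 + 100)/2] = 22.5/88.75 = 0.253521…
Arc Ed = %ΔQ / %ΔP = (-803/5696.5) / (22.5/88.75) = -0.5560…

-0.56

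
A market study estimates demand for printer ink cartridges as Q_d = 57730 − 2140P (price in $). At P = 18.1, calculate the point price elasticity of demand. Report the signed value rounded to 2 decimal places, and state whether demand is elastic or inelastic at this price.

-2.04; elastic

dQ_d/dP = −2140. At P = 18.1, Q_d = 57730 − 2140(18.1) = 18996.
Ed = (dQ_d/dP)·(P/Q_d) = −2140 × (18.1/18996) = -2.0390…
|Ed| = 2.04 > 1, so demand is elastic.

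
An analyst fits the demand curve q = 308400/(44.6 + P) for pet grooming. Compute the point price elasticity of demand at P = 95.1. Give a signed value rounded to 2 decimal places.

dq/dP = −308400/(44.6 + P)² = -15.8023. At P = 95.1, q = 2207.59.
Ed = (dq/dP)·(P/q) = (-15.8023) × (95.1/2207.59) = -0.6807…

-0.68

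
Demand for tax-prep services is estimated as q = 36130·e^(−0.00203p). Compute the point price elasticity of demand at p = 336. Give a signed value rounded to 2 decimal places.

-0.68

dq/dp = −0.00203·q = -37.0801. At p = 336, q = 18266.
Ed = (dq/dp)·(p/q) = (-37.0801) × (336/18266) = -0.6820…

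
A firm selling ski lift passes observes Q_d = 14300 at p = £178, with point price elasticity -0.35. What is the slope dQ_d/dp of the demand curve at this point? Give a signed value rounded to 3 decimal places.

Ed = (dQ_d/dp)·(p/Q_d) ⇒ dQ_d/dp = Ed·Q_d/p = (-0.35)·14300/178 = -28.11797…

-28.118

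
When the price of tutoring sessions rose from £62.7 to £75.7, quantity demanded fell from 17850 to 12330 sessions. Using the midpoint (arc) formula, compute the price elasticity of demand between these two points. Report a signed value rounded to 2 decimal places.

-1.95

%ΔQ = (12330 − 17850) / [(17850 + 12330)/2] = -5520/15090 = -0.365805…
%ΔP = (75.7 − 62.7) / [(62.7 + 75.7)/2] = 13/69.2 = 0.187861…
Arc Ed = %ΔQ / %ΔP = (-5520/15090) / (13/69.2) = -1.9472…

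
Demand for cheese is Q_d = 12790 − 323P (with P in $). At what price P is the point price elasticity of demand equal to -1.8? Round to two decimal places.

25.46

Ed = −323P/(12790 − 323P). Set this equal to -1.8:
323P = 1.8·(12790 − 323P) ⇒ 323P(1 + 1.8) = 1.8·12790
P = 1.8·12790 / (323·2.8) = 25.4555…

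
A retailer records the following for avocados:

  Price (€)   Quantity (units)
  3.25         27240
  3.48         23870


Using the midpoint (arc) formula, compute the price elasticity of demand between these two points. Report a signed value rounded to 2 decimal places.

-1.93

%ΔQ = (23870 − 27240) / [(27240 + 23870)/2] = -3370/25555 = -0.131872…
%ΔP = (3.48 − 3.25) / [(3.25 + 3.48)/2] = 0.23/3.365 = 0.068350…
Arc Ed = %ΔQ / %ΔP = (-3370/25555) / (0.23/3.365) = -1.9293…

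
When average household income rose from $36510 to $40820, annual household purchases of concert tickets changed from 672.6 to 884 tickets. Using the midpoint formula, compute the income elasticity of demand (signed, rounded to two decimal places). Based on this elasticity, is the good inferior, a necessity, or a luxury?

%ΔQ = (884 − 672.6)/[( 672.6 + 884)/2] = 211.4/778.3 = 0.271617…
%ΔIncome = (40820 − 36510)/[( 36510 + 40820)/2] = 4310/38665 = 0.111470…
E_income = (211.4/778.3) / (4310/38665) = 2.4366…
E_income > 1 ⇒ normal good, luxury.

2.44; luxury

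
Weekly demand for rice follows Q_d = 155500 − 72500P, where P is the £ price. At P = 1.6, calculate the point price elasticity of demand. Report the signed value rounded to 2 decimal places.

-2.94

dQ_d/dP = −72500. At P = 1.6, Q_d = 155500 − 72500(1.6) = 39500.
Ed = (dQ_d/dP)·(P/Q_d) = −72500 × (1.6/39500) = -2.9367…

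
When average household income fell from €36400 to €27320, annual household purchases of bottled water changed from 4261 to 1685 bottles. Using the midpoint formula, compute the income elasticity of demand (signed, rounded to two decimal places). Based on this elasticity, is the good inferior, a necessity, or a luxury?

3.04; luxury

%ΔQ = (1685 − 4261)/[( 4261 + 1685)/2] = -2576/2973 = -0.866464…
%ΔIncome = (27320 − 36400)/[( 36400 + 27320)/2] = -9080/31860 = -0.284996…
E_income = (-2576/2973) / (-9080/31860) = 3.0402…
E_income > 1 ⇒ normal good, luxury.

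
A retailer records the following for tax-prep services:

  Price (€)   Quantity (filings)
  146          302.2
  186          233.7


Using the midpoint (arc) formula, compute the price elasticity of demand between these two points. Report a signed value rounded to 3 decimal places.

%ΔQ = (233.7 − 302.2) / [(302.2 + 233.7)/2] = -68.5/267.95 = -0.255644…
%ΔP = (186 − 146) / [(146 + 186)/2] = 40/166 = 0.240963…
Arc Ed = %ΔQ / %ΔP = (-68.5/267.95) / (40/166) = -1.06092…

-1.061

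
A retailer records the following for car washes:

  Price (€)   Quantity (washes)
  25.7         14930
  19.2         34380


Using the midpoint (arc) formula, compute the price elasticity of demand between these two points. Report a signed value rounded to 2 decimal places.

%ΔQ = (34380 − 14930) / [(14930 + 34380)/2] = 19450/24655 = 0.788886…
%ΔP = (19.2 − 25.7) / [(25.7 + 19.2)/2] = -6.5/22.45 = -0.289532…
Arc Ed = %ΔQ / %ΔP = (19450/24655) / (-6.5/22.45) = -2.7246…

-2.72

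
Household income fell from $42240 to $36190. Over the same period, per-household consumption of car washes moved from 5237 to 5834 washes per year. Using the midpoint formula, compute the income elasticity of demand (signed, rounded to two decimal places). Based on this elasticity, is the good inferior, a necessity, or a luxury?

%ΔQ = (5834 − 5237)/[( 5237 + 5834)/2] = 597/5535.5 = 0.107849…
%ΔIncome = (36190 − 42240)/[( 42240 + 36190)/2] = -6050/39215 = -0.154277…
E_income = (597/5535.5) / (-6050/39215) = -0.6990…
E_income < 0 ⇒ inferior good.

-0.70; inferior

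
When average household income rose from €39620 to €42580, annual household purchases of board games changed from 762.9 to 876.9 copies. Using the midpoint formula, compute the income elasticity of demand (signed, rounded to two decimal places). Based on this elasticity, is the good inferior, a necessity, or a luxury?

1.93; luxury

%ΔQ = (876.9 − 762.9)/[( 762.9 + 876.9)/2] = 114/819.9 = 0.139041…
%ΔIncome = (42580 − 39620)/[( 39620 + 42580)/2] = 2960/41100 = 0.072019…
E_income = (114/819.9) / (2960/41100) = 1.9306…
E_income > 1 ⇒ normal good, luxury.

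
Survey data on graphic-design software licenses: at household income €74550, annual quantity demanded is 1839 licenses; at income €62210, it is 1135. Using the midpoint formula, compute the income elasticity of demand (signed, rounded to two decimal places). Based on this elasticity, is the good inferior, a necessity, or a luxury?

2.62; luxury

%ΔQ = (1135 − 1839)/[( 1839 + 1135)/2] = -704/1487 = -0.473436…
%ΔIncome = (62210 − 74550)/[( 74550 + 62210)/2] = -12340/68380 = -0.180462…
E_income = (-704/1487) / (-12340/68380) = 2.6234…
E_income > 1 ⇒ normal good, luxury.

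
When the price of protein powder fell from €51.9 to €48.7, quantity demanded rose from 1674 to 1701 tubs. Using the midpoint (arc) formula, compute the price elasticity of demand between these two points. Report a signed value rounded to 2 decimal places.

%ΔQ = (1701 − 1674) / [(1674 + 1701)/2] = 27/1687.5 = 0.016
%ΔP = (48.7 − 51.9) / [(51.9 + 48.7)/2] = -3.2/50.3 = -0.063618…
Arc Ed = %ΔQ / %ΔP = (27/1687.5) / (-3.2/50.3) = -0.2515

-0.25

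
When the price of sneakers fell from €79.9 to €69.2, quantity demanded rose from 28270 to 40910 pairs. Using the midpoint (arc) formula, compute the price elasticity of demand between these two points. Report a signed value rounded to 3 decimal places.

-2.546

%ΔQ = (40910 − 28270) / [(28270 + 40910)/2] = 12640/34590 = 0.365423…
%ΔP = (69.2 − 79.9) / [(79.9 + 69.2)/2] = -10.7/74.55 = -0.143527…
Arc Ed = %ΔQ / %ΔP = (12640/34590) / (-10.7/74.55) = -2.54601…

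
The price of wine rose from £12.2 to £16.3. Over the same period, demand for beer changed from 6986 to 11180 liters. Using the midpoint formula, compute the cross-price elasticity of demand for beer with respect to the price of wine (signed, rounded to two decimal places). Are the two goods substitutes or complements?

%ΔQ_{beer} = (11180 − 6986)/avg = 4194/9083 = 0.461741…
%ΔP_{wine} = (16.3 − 12.2)/avg = 4.1/14.25 = 0.287719…
E_cross = (4194/9083) / (4.1/14.25) = 1.6048…
E_cross > 0 ⇒ the goods are substitutes.

1.60; substitutes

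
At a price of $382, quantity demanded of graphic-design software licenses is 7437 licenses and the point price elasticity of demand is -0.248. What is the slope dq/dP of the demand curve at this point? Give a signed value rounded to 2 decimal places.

-4.83

Ed = (dq/dP)·(P/q) ⇒ dq/dP = Ed·q/P = (-0.248)·7437/382 = -4.8282…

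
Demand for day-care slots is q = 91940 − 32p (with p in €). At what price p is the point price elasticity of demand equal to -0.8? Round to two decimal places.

1276.94

Ed = −32p/(91940 − 32p). Set this equal to -0.8:
32p = 0.8·(91940 − 32p) ⇒ 32p(1 + 0.8) = 0.8·91940
p = 0.8·91940 / (32·1.8) = 1276.9444…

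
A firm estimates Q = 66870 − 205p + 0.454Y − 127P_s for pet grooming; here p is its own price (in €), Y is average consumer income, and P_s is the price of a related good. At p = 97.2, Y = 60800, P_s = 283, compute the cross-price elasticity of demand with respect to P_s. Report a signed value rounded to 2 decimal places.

At the given values, Q = 66870 − 205(97.2) + 0.454(60800) − 127(283) = 38606.2.
∂Q/∂P_s = -127.
E = (-127) × (283/38606.2) = -0.9309…

-0.93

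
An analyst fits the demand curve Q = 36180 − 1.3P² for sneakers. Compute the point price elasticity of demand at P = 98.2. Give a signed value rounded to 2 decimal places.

dQ/dP = −2·1.3·P = -255.32. At P = 98.2, Q = 23643.788.
Ed = (dQ/dP)·(P/Q) = (-255.32) × (98.2/23643.788) = -1.0604…

-1.06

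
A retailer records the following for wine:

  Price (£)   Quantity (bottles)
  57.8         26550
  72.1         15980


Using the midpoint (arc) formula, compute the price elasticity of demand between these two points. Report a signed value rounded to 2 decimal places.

-2.26

%ΔQ = (15980 − 26550) / [(26550 + 15980)/2] = -10570/21265 = -0.497060…
%ΔP = (72.1 − 57.8) / [(57.8 + 72.1)/2] = 14.3/64.95 = 0.220169…
Arc Ed = %ΔQ / %ΔP = (-10570/21265) / (14.3/64.95) = -2.2576…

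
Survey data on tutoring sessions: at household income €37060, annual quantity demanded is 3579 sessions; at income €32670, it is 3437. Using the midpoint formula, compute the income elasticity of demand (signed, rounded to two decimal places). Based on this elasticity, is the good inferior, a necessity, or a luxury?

%ΔQ = (3437 − 3579)/[( 3579 + 3437)/2] = -142/3508 = -0.040478…
%ΔIncome = (32670 − 37060)/[( 37060 + 32670)/2] = -4390/34865 = -0.125914…
E_income = (-142/3508) / (-4390/34865) = 0.3214…
0 < E_income < 1 ⇒ normal good, necessity.

0.32; necessity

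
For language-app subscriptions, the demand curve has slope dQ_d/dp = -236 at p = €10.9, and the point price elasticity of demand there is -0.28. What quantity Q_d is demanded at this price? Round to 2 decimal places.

Ed = (dQ_d/dp)·(p/Q_d) ⇒ Q_d = (dQ_d/dp)·p/Ed = (-236)·10.9/(-0.28) = 9187.1428…

9187.14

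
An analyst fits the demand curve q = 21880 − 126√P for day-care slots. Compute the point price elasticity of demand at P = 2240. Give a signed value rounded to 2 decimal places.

dq/dP = −126/(2√P) = -1.33112. At P = 2240, q = 15916.6.
Ed = (dq/dP)·(P/q) = (-1.33112) × (2240/15916.6) = -0.1873…

-0.19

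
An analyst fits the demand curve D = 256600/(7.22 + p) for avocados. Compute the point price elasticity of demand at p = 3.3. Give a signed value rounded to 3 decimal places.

-0.314

dD/dp = −256600/(7.22 + p)² = -2318.6. At p = 3.3, D = 24391.6.
Ed = (dD/dp)·(p/D) = (-2318.6) × (3.3/24391.6) = -0.31368…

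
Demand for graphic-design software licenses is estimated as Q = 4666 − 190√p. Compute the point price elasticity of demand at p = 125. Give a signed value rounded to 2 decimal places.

dQ/dp = −190/(2√p) = -8.49706. At p = 125, Q = 2541.74.
Ed = (dQ/dp)·(p/Q) = (-8.49706) × (125/2541.74) = -0.4178…

-0.42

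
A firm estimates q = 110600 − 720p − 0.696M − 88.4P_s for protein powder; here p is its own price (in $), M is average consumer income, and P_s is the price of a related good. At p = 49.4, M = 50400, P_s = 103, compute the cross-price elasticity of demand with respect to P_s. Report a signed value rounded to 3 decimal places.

-0.295

At the given values, q = 110600 − 720(49.4) − 0.696(50400) − 88.4(103) = 30848.4.
∂q/∂P_s = -88.4.
E = (-88.4) × (103/30848.4) = -0.29515…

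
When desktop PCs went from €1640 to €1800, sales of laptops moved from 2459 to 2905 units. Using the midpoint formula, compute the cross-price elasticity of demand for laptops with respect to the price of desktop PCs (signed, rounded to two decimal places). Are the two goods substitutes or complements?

%ΔQ_{laptops} = (2905 − 2459)/avg = 446/2682 = 0.166293…
%ΔP_{desktop PCs} = (1800 − 1640)/avg = 160/1720 = 0.093023…
E_cross = (446/2682) / (160/1720) = 1.7876…
E_cross > 0 ⇒ the goods are substitutes.

1.79; substitutes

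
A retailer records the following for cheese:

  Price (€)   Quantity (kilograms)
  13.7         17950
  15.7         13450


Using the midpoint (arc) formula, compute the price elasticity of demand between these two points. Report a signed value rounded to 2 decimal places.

%ΔQ = (13450 − 17950) / [(17950 + 13450)/2] = -4500/15700 = -0.286624…
%ΔP = (15.7 − 13.7) / [(13.7 + 15.7)/2] = 2/14.7 = 0.136054…
Arc Ed = %ΔQ / %ΔP = (-4500/15700) / (2/14.7) = -2.1066…

-2.11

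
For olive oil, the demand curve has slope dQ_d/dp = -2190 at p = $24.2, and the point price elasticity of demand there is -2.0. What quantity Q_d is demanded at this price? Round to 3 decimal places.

Ed = (dQ_d/dp)·(p/Q_d) ⇒ Q_d = (dQ_d/dp)·p/Ed = (-2190)·24.2/(-2.0) = 26499

26499.000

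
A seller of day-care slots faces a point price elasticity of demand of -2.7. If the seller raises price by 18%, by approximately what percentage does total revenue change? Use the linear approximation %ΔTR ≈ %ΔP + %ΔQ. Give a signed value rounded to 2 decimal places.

-30.60%

%ΔQ ≈ Ed × %ΔP = (-2.7) × (+18%) = -48.6000%
%ΔTR ≈ %ΔP + %ΔQ = (+18%) + (-48.6000%) = -30.6000%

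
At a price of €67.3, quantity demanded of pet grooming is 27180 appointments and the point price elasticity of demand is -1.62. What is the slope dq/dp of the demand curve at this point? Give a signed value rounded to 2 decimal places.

-654.26

Ed = (dq/dp)·(p/q) ⇒ dq/dp = Ed·q/p = (-1.62)·27180/67.3 = -654.2585…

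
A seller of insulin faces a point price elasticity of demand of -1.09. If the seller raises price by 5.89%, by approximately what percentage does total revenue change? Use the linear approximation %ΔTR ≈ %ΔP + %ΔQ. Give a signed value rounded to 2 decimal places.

%ΔQ ≈ Ed × %ΔP = (-1.09) × (+5.89%) = -6.4201%
%ΔTR ≈ %ΔP + %ΔQ = (+5.89%) + (-6.4201%) = -0.5301%

-0.53%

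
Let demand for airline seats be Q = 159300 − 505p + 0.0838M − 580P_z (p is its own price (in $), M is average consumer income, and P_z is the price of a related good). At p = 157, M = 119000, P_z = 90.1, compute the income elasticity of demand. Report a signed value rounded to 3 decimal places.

0.264

At the given values, Q = 159300 − 505(157) + 0.0838(119000) − 580(90.1) = 37729.2.
∂Q/∂M = 0.0838.
E = (0.0838) × (119000/37729.2) = 0.26430…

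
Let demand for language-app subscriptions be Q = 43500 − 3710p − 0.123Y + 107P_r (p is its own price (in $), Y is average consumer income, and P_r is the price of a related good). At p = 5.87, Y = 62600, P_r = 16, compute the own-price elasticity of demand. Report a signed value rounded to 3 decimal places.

-1.384

At the given values, Q = 43500 − 3710(5.87) − 0.123(62600) + 107(16) = 15734.5.
∂Q/∂p = −3710.
E = (-3710) × (5.87/15734.5) = -1.38407…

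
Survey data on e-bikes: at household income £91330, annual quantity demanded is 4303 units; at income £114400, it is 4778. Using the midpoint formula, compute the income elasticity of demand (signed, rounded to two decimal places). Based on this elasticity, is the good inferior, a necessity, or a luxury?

0.47; necessity

%ΔQ = (4778 − 4303)/[( 4303 + 4778)/2] = 475/4540.5 = 0.104614…
%ΔIncome = (114400 − 91330)/[( 91330 + 114400)/2] = 23070/102865 = 0.224274…
E_income = (475/4540.5) / (23070/102865) = 0.4664…
0 < E_income < 1 ⇒ normal good, necessity.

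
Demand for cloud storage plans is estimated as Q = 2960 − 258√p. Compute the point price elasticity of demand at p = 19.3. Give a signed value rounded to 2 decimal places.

dQ/dp = −258/(2√p) = -29.3637. At p = 19.3, Q = 1826.56.
Ed = (dQ/dp)·(p/Q) = (-29.3637) × (19.3/1826.56) = -0.3102…

-0.31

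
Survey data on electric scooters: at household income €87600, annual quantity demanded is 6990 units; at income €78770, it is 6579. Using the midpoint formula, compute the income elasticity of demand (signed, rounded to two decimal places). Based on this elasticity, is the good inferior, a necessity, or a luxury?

0.57; necessity

%ΔQ = (6579 − 6990)/[( 6990 + 6579)/2] = -411/6784.5 = -0.060579…
%ΔIncome = (78770 − 87600)/[( 87600 + 78770)/2] = -8830/83185 = -0.106148…
E_income = (-411/6784.5) / (-8830/83185) = 0.5707…
0 < E_income < 1 ⇒ normal good, necessity.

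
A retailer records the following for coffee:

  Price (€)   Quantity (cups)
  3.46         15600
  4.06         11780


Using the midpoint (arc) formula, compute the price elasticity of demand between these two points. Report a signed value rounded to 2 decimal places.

-1.75

%ΔQ = (11780 − 15600) / [(15600 + 11780)/2] = -3820/13690 = -0.279035…
%ΔP = (4.06 − 3.46) / [(3.46 + 4.06)/2] = 0.6/3.76 = 0.159574…
Arc Ed = %ΔQ / %ΔP = (-3820/13690) / (0.6/3.76) = -1.7486…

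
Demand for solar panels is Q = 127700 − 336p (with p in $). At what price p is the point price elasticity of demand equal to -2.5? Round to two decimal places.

271.47

Ed = −336p/(127700 − 336p). Set this equal to -2.5:
336p = 2.5·(127700 − 336p) ⇒ 336p(1 + 2.5) = 2.5·127700
p = 2.5·127700 / (336·3.5) = 271.4710…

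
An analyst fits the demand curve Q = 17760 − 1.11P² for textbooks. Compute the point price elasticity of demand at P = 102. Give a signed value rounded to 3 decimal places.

dQ/dP = −2·1.11·P = -226.44. At P = 102, Q = 6211.56.
Ed = (dQ/dP)·(P/Q) = (-226.44) × (102/6211.56) = -3.71837…

-3.718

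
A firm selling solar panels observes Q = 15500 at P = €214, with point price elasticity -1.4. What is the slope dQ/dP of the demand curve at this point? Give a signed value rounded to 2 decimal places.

-101.40

Ed = (dQ/dP)·(P/Q) ⇒ dQ/dP = Ed·Q/P = (-1.4)·15500/214 = -101.4018…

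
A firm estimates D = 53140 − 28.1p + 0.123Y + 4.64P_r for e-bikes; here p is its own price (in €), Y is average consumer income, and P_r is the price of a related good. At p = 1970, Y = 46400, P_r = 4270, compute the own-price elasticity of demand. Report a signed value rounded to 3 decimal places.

At the given values, D = 53140 − 28.1(1970) + 0.123(46400) + 4.64(4270) = 23303.
∂D/∂p = −28.1.
E = (-28.1) × (1970/23303) = -2.37553…

-2.376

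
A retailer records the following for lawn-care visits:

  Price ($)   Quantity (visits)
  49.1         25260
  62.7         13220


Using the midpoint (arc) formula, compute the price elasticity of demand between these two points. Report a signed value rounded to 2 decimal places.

-2.57

%ΔQ = (13220 − 25260) / [(25260 + 13220)/2] = -12040/19240 = -0.625779…
%ΔP = (62.7 − 49.1) / [(49.1 + 62.7)/2] = 13.6/55.9 = 0.243291…
Arc Ed = %ΔQ / %ΔP = (-12040/19240) / (13.6/55.9) = -2.5721…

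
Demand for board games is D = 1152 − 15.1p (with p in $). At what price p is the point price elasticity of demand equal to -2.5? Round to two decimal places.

54.49

Ed = −15.1p/(1152 − 15.1p). Set this equal to -2.5:
15.1p = 2.5·(1152 − 15.1p) ⇒ 15.1p(1 + 2.5) = 2.5·1152
p = 2.5·1152 / (15.1·3.5) = 54.4938…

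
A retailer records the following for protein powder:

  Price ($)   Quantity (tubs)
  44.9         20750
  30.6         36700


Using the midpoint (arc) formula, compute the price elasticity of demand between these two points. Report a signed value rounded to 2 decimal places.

%ΔQ = (36700 − 20750) / [(20750 + 36700)/2] = 15950/28725 = 0.555265…
%ΔP = (30.6 − 44.9) / [(44.9 + 30.6)/2] = -14.3/37.75 = -0.378807…
Arc Ed = %ΔQ / %ΔP = (15950/28725) / (-14.3/37.75) = -1.4658…

-1.47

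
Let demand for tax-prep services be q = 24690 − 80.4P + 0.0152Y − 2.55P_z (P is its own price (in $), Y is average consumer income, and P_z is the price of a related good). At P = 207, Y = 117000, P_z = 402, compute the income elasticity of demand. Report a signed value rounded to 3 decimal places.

At the given values, q = 24690 − 80.4(207) + 0.0152(117000) − 2.55(402) = 8800.5.
∂q/∂Y = 0.0152.
E = (0.0152) × (117000/8800.5) = 0.20207…

0.202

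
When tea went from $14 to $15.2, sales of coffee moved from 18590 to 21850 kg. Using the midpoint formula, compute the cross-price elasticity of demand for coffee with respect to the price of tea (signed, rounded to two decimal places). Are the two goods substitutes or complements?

1.96; substitutes

%ΔQ_{coffee} = (21850 − 18590)/avg = 3260/20220 = 0.161226…
%ΔP_{tea} = (15.2 − 14)/avg = 1.2/14.6 = 0.082191…
E_cross = (3260/20220) / (1.2/14.6) = 1.9615…
E_cross > 0 ⇒ the goods are substitutes.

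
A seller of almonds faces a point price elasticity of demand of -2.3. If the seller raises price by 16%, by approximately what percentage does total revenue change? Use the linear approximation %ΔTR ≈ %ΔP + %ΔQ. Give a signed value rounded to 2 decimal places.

%ΔQ ≈ Ed × %ΔP = (-2.3) × (+16%) = -36.8000%
%ΔTR ≈ %ΔP + %ΔQ = (+16%) + (-36.8000%) = -20.8000%

-20.80%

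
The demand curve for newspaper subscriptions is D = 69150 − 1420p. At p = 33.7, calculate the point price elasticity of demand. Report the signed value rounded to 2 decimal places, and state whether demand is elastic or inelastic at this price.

-2.25; elastic

dD/dp = −1420. At p = 33.7, D = 69150 − 1420(33.7) = 21296.
Ed = (dD/dp)·(p/D) = −1420 × (33.7/21296) = -2.2470…
|Ed| = 2.25 > 1, so demand is elastic.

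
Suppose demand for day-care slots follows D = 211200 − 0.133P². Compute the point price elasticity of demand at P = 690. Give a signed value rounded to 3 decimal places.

-0.856

dD/dP = −2·0.133·P = -183.54. At P = 690, D = 147878.7.
Ed = (dD/dP)·(P/D) = (-183.54) × (690/147878.7) = -0.85639…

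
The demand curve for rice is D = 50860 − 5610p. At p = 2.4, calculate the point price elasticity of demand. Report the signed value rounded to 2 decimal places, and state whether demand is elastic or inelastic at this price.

-0.36; inelastic

dD/dp = −5610. At p = 2.4, D = 50860 − 5610(2.4) = 37396.
Ed = (dD/dp)·(p/D) = −5610 × (2.4/37396) = -0.3600…
|Ed| = 0.36 < 1, so demand is inelastic.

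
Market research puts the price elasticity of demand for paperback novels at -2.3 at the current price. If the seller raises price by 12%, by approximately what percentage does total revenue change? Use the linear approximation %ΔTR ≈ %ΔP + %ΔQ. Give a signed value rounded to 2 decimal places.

%ΔQ ≈ Ed × %ΔP = (-2.3) × (+12%) = -27.6000%
%ΔTR ≈ %ΔP + %ΔQ = (+12%) + (-27.6000%) = -15.6000%

-15.60%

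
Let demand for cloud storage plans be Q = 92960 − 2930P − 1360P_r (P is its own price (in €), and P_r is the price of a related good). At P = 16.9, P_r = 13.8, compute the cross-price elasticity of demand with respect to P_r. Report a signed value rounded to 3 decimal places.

-0.761

At the given values, Q = 92960 − 2930(16.9) − 1360(13.8) = 24675.
∂Q/∂P_r = -1360.
E = (-1360) × (13.8/24675) = -0.76060…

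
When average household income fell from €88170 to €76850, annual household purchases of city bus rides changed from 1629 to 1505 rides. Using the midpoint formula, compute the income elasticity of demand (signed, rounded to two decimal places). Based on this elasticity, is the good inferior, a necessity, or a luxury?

0.58; necessity

%ΔQ = (1505 − 1629)/[( 1629 + 1505)/2] = -124/1567 = -0.079132…
%ΔIncome = (76850 − 88170)/[( 88170 + 76850)/2] = -11320/82510 = -0.137195…
E_income = (-124/1567) / (-11320/82510) = 0.5767…
0 < E_income < 1 ⇒ normal good, necessity.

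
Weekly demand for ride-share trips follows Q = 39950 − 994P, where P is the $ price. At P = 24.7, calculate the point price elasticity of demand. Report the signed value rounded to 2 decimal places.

-1.59

dQ/dP = −994. At P = 24.7, Q = 39950 − 994(24.7) = 15398.2.
Ed = (dQ/dP)·(P/Q) = −994 × (24.7/15398.2) = -1.5944…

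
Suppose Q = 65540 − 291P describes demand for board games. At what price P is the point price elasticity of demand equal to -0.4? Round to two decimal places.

64.35

Ed = −291P/(65540 − 291P). Set this equal to -0.4:
291P = 0.4·(65540 − 291P) ⇒ 291P(1 + 0.4) = 0.4·65540
P = 0.4·65540 / (291·1.4) = 64.3495…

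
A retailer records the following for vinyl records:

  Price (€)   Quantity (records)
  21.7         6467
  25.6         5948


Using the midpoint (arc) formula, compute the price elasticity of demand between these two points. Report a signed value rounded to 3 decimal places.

%ΔQ = (5948 − 6467) / [(6467 + 5948)/2] = -519/6207.5 = -0.083608…
%ΔP = (25.6 − 21.7) / [(21.7 + 25.6)/2] = 3.9/23.65 = 0.164904…
Arc Ed = %ΔQ / %ΔP = (-519/6207.5) / (3.9/23.65) = -0.50701…

-0.507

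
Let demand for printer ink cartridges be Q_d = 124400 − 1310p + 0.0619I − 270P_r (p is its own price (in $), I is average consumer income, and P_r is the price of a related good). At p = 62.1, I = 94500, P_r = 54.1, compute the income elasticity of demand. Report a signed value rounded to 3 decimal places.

0.171

At the given values, Q_d = 124400 − 1310(62.1) + 0.0619(94500) − 270(54.1) = 34291.55.
∂Q_d/∂I = 0.0619.
E = (0.0619) × (94500/34291.55) = 0.17058…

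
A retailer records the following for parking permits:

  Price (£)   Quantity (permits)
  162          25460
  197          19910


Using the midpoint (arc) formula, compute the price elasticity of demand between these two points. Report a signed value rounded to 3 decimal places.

-1.255

%ΔQ = (19910 − 25460) / [(25460 + 19910)/2] = -5550/22685 = -0.244655…
%ΔP = (197 − 162) / [(162 + 197)/2] = 35/179.5 = 0.194986…
Arc Ed = %ΔQ / %ΔP = (-5550/22685) / (35/179.5) = -1.25473…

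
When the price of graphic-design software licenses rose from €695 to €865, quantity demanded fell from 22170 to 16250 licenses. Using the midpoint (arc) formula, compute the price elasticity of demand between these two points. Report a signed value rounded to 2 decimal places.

%ΔQ = (16250 − 22170) / [(22170 + 16250)/2] = -5920/19210 = -0.308172…
%ΔP = (865 − 695) / [(695 + 865)/2] = 170/780 = 0.217948…
Arc Ed = %ΔQ / %ΔP = (-5920/19210) / (170/780) = -1.4139…

-1.41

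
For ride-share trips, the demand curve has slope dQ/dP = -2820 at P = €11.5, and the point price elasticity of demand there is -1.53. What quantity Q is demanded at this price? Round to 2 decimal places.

Ed = (dQ/dP)·(P/Q) ⇒ Q = (dQ/dP)·P/Ed = (-2820)·11.5/(-1.53) = 21196.0784…

21196.08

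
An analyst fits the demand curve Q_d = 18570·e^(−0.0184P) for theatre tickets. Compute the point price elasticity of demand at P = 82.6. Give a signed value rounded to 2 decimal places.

-1.52

dQ_d/dP = −0.0184·Q_d = -74.7432. At P = 82.6, Q_d = 4062.13.
Ed = (dQ_d/dP)·(P/Q_d) = (-74.7432) × (82.6/4062.13) = -1.5198…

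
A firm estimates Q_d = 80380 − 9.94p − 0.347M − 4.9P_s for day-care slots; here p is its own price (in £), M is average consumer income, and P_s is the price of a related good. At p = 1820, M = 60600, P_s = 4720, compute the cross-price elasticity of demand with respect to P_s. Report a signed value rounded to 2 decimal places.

At the given values, Q_d = 80380 − 9.94(1820) − 0.347(60600) − 4.9(4720) = 18133.
∂Q_d/∂P_s = -4.9.
E = (-4.9) × (4720/18133) = -1.2754…

-1.28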